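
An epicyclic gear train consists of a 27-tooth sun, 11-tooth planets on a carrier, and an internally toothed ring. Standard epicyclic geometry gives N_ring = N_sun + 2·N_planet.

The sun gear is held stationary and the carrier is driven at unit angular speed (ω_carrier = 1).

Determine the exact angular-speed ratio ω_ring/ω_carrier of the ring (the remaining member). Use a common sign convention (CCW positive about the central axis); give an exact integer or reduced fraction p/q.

N_ring = 27 + 2·11 = 49
27(ω_s−ω_c) = −49(ω_r−ω_c),  ω_s=0, ω_c=1
ω_r = 1 − (27/49)(0−1) = 76/49
ω_r/ω_c = 76/49

76/49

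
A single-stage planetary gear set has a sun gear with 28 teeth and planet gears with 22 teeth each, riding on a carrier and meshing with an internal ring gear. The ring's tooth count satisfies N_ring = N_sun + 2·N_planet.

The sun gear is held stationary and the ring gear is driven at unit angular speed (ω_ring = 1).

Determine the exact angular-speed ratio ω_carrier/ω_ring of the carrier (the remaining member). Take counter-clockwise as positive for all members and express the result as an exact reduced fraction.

18/25

N_ring = 28 + 2·22 = 72
28(ω_s−ω_c) = −72(ω_r−ω_c),  ω_s=0, ω_r=1
28(0−ω_c) = −72(1−ω_c)  ⇒  100ω_c = 72  ⇒  ω_c = 18/25
ω_c/ω_r = 18/25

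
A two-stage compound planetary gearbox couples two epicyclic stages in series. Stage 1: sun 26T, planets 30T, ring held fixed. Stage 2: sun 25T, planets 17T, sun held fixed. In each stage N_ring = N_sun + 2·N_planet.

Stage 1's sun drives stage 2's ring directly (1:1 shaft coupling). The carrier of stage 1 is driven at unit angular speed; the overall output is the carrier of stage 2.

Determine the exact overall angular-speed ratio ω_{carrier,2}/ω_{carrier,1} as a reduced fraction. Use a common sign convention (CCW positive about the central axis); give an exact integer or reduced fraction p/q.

Stage 1: N_ring = 26 + 2·30 = 86
Stage 1: 26(ω_s−ω_c) = −86(ω_r−ω_c),  ω_r=0, ω_c=1
Stage 1: ω_s = 1 − (86/26)(0−1) = 56/13
  ⇒ ω_s¹/ω_c¹ = 56/13
Stage 2: N_ring = 25 + 2·17 = 59
Stage 2: 25(ω_s−ω_c) = −59(ω_r−ω_c),  ω_s=0, ω_r=1
Stage 2: 25(0−ω_c) = −59(1−ω_c)  ⇒  84ω_c = 59  ⇒  ω_c = 59/84
  ⇒ ω_c²/ω_r² = 59/84
Coupling ω_r² = ω_s¹ ⇒ overall = 56/13 × 59/84 = 118/39

118/39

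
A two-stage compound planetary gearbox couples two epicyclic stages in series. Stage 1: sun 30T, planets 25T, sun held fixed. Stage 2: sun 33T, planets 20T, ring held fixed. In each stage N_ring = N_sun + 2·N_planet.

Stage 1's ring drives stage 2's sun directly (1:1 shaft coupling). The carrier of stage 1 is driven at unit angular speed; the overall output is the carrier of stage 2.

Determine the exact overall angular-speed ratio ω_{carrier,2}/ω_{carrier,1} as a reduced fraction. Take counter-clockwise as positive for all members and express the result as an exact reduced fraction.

Stage 1: N_ring = 30 + 2·25 = 80
Stage 1: 30(ω_s−ω_c) = −80(ω_r−ω_c),  ω_s=0, ω_c=1
Stage 1: ω_r = 1 − (30/80)(0−1) = 11/8
  ⇒ ω_r¹/ω_c¹ = 11/8
Stage 2: N_ring = 33 + 2·20 = 73
Stage 2: 33(ω_s−ω_c) = −73(ω_r−ω_c),  ω_r=0, ω_s=1
Stage 2: 33(1−ω_c) = −73(0−ω_c)  ⇒  106ω_c = 33  ⇒  ω_c = 33/106
  ⇒ ω_c²/ω_s² = 33/106
Coupling ω_s² = ω_r¹ ⇒ overall = 11/8 × 33/106 = 363/848

363/848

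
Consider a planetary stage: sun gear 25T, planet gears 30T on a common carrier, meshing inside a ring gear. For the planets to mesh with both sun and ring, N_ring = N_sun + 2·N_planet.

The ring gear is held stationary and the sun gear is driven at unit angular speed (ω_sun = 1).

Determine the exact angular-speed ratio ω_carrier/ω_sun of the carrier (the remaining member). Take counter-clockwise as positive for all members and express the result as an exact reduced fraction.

5/22

N_ring = 25 + 2·30 = 85
25(ω_s−ω_c) = −85(ω_r−ω_c),  ω_r=0, ω_s=1
25(1−ω_c) = −85(0−ω_c)  ⇒  110ω_c = 25  ⇒  ω_c = 5/22
ω_c/ω_s = 5/22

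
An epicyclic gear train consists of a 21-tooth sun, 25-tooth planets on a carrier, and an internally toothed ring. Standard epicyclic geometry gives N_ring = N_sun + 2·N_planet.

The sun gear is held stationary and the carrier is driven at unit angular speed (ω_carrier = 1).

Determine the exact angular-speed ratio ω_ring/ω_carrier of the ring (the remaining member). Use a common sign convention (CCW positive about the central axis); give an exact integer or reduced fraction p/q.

N_ring = 21 + 2·25 = 71
21(ω_s−ω_c) = −71(ω_r−ω_c),  ω_s=0, ω_c=1
ω_r = 1 − (21/71)(0−1) = 92/71
ω_r/ω_c = 92/71

92/71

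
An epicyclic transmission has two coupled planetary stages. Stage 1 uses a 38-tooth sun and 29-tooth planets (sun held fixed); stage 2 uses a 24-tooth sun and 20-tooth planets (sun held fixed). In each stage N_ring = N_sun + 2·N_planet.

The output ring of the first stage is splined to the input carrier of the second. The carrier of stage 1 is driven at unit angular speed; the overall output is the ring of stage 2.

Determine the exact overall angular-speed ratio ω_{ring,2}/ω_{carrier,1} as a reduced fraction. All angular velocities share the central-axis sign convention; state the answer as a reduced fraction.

737/384

Stage 1: N_ring = 38 + 2·29 = 96
Stage 1: 38(ω_s−ω_c) = −96(ω_r−ω_c),  ω_s=0, ω_c=1
Stage 1: ω_r = 1 − (38/96)(0−1) = 67/48
  ⇒ ω_r¹/ω_c¹ = 67/48
Stage 2: N_ring = 24 + 2·20 = 64
Stage 2: 24(ω_s−ω_c) = −64(ω_r−ω_c),  ω_s=0, ω_c=1
Stage 2: ω_r = 1 − (24/64)(0−1) = 11/8
  ⇒ ω_r²/ω_c² = 11/8
Coupling ω_c² = ω_r¹ ⇒ overall = 67/48 × 11/8 = 737/384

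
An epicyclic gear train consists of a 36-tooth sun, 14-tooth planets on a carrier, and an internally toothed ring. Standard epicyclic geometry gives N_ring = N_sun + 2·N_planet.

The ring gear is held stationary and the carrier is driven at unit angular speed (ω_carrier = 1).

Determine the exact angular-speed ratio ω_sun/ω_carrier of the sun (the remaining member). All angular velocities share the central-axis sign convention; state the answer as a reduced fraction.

25/9

N_ring = 36 + 2·14 = 64
36(ω_s−ω_c) = −64(ω_r−ω_c),  ω_r=0, ω_c=1
ω_s = 1 − (64/36)(0−1) = 25/9
ω_s/ω_c = 25/9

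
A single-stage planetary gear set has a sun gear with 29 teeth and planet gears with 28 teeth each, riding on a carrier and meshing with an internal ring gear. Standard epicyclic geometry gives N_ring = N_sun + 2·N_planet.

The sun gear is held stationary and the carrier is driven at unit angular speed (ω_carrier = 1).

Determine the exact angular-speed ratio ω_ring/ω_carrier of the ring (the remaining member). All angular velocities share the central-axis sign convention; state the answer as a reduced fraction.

114/85

N_ring = 29 + 2·28 = 85
29(ω_s−ω_c) = −85(ω_r−ω_c),  ω_s=0, ω_c=1
ω_r = 1 − (29/85)(0−1) = 114/85
ω_r/ω_c = 114/85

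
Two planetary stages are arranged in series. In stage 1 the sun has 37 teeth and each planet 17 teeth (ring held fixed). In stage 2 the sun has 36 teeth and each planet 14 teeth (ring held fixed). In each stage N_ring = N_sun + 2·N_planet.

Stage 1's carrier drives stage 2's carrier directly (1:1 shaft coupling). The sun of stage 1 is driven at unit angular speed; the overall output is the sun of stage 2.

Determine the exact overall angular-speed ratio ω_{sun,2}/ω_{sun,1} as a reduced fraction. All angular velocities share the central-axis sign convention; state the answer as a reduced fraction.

925/972

Stage 1: N_ring = 37 + 2·17 = 71
Stage 1: 37(ω_s−ω_c) = −71(ω_r−ω_c),  ω_r=0, ω_s=1
Stage 1: 37(1−ω_c) = −71(0−ω_c)  ⇒  108ω_c = 37  ⇒  ω_c = 37/108
  ⇒ ω_c¹/ω_s¹ = 37/108
Stage 2: N_ring = 36 + 2·14 = 64
Stage 2: 36(ω_s−ω_c) = −64(ω_r−ω_c),  ω_r=0, ω_c=1
Stage 2: ω_s = 1 − (64/36)(0−1) = 25/9
  ⇒ ω_s²/ω_c² = 25/9
Coupling ω_c² = ω_c¹ ⇒ overall = 37/108 × 25/9 = 925/972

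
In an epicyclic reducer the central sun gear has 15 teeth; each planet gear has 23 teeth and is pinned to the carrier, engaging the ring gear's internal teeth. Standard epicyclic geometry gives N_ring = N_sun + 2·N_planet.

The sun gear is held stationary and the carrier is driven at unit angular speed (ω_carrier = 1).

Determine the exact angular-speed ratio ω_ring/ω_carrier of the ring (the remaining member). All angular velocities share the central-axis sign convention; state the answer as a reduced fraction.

76/61

N_ring = 15 + 2·23 = 61
15(ω_s−ω_c) = −61(ω_r−ω_c),  ω_s=0, ω_c=1
ω_r = 1 − (15/61)(0−1) = 76/61
ω_r/ω_c = 76/61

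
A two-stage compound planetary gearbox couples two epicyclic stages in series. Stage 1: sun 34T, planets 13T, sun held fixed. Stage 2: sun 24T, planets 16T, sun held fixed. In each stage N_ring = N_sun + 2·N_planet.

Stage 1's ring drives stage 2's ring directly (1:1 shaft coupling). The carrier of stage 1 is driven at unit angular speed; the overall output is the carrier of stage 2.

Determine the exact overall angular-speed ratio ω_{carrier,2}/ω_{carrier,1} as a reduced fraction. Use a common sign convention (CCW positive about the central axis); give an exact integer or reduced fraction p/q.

329/300

Stage 1: N_ring = 34 + 2·13 = 60
Stage 1: 34(ω_s−ω_c) = −60(ω_r−ω_c),  ω_s=0, ω_c=1
Stage 1: ω_r = 1 − (34/60)(0−1) = 47/30
  ⇒ ω_r¹/ω_c¹ = 47/30
Stage 2: N_ring = 24 + 2·16 = 56
Stage 2: 24(ω_s−ω_c) = −56(ω_r−ω_c),  ω_s=0, ω_r=1
Stage 2: 24(0−ω_c) = −56(1−ω_c)  ⇒  80ω_c = 56  ⇒  ω_c = 7/10
  ⇒ ω_c²/ω_r² = 7/10
Coupling ω_r² = ω_r¹ ⇒ overall = 47/30 × 7/10 = 329/300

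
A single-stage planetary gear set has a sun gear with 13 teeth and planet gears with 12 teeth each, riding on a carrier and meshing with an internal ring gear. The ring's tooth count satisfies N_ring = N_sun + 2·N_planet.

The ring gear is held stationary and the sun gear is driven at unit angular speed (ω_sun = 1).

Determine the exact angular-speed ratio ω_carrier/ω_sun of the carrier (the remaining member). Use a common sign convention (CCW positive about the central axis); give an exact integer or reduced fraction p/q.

13/50

N_ring = 13 + 2·12 = 37
13(ω_s−ω_c) = −37(ω_r−ω_c),  ω_r=0, ω_s=1
13(1−ω_c) = −37(0−ω_c)  ⇒  50ω_c = 13  ⇒  ω_c = 13/50
ω_c/ω_s = 13/50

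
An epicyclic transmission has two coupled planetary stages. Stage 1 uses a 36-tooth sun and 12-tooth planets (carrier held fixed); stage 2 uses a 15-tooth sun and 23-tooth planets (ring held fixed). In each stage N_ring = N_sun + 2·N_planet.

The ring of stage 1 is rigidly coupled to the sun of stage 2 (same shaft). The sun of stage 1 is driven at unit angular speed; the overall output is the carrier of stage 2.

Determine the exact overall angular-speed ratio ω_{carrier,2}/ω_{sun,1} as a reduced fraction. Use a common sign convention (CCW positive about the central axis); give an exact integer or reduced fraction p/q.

Stage 1: N_ring = 36 + 2·12 = 60
Stage 1: 36(ω_s−ω_c) = −60(ω_r−ω_c),  ω_c=0, ω_s=1
Stage 1: ω_r = 0 − (36/60)(1−0) = -3/5
  ⇒ ω_r¹/ω_s¹ = -3/5
Stage 2: N_ring = 15 + 2·23 = 61
Stage 2: 15(ω_s−ω_c) = −61(ω_r−ω_c),  ω_r=0, ω_s=1
Stage 2: 15(1−ω_c) = −61(0−ω_c)  ⇒  76ω_c = 15  ⇒  ω_c = 15/76
  ⇒ ω_c²/ω_s² = 15/76
Coupling ω_s² = ω_r¹ ⇒ overall = -3/5 × 15/76 = -9/76

-9/76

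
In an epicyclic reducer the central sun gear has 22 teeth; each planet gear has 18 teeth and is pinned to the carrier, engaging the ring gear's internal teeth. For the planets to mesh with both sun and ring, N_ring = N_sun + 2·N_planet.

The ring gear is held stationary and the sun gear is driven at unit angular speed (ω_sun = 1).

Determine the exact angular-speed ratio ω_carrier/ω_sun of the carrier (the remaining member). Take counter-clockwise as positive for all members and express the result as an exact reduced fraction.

11/40

N_ring = 22 + 2·18 = 58
22(ω_s−ω_c) = −58(ω_r−ω_c),  ω_r=0, ω_s=1
22(1−ω_c) = −58(0−ω_c)  ⇒  80ω_c = 22  ⇒  ω_c = 11/40
ω_c/ω_s = 11/40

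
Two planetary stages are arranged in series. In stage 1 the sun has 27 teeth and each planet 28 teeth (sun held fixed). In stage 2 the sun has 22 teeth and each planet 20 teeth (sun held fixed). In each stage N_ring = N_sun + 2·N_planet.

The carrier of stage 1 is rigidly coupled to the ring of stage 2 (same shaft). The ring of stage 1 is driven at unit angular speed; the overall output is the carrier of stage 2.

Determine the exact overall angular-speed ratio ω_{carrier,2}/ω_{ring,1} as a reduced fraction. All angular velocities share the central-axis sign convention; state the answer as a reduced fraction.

Stage 1: N_ring = 27 + 2·28 = 83
Stage 1: 27(ω_s−ω_c) = −83(ω_r−ω_c),  ω_s=0, ω_r=1
Stage 1: 27(0−ω_c) = −83(1−ω_c)  ⇒  110ω_c = 83  ⇒  ω_c = 83/110
  ⇒ ω_c¹/ω_r¹ = 83/110
Stage 2: N_ring = 22 + 2·20 = 62
Stage 2: 22(ω_s−ω_c) = −62(ω_r−ω_c),  ω_s=0, ω_r=1
Stage 2: 22(0−ω_c) = −62(1−ω_c)  ⇒  84ω_c = 62  ⇒  ω_c = 31/42
  ⇒ ω_c²/ω_r² = 31/42
Coupling ω_r² = ω_c¹ ⇒ overall = 83/110 × 31/42 = 2573/4620

2573/4620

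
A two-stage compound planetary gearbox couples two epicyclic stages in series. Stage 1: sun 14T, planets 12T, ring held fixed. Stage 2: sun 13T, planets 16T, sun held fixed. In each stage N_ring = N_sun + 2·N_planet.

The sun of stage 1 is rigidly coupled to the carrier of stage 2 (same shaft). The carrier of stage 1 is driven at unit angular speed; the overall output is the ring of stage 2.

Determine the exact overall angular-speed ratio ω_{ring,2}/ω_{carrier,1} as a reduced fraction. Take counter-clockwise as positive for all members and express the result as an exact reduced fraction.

1508/315

Stage 1: N_ring = 14 + 2·12 = 38
Stage 1: 14(ω_s−ω_c) = −38(ω_r−ω_c),  ω_r=0, ω_c=1
Stage 1: ω_s = 1 − (38/14)(0−1) = 26/7
  ⇒ ω_s¹/ω_c¹ = 26/7
Stage 2: N_ring = 13 + 2·16 = 45
Stage 2: 13(ω_s−ω_c) = −45(ω_r−ω_c),  ω_s=0, ω_c=1
Stage 2: ω_r = 1 − (13/45)(0−1) = 58/45
  ⇒ ω_r²/ω_c² = 58/45
Coupling ω_c² = ω_s¹ ⇒ overall = 26/7 × 58/45 = 1508/315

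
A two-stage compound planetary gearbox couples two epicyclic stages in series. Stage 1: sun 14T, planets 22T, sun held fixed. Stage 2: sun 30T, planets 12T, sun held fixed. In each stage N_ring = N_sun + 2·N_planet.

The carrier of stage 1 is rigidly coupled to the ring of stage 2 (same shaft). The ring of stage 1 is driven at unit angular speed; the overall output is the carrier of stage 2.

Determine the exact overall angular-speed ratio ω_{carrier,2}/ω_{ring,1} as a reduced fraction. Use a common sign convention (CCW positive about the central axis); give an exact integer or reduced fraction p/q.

29/56

Stage 1: N_ring = 14 + 2·22 = 58
Stage 1: 14(ω_s−ω_c) = −58(ω_r−ω_c),  ω_s=0, ω_r=1
Stage 1: 14(0−ω_c) = −58(1−ω_c)  ⇒  72ω_c = 58  ⇒  ω_c = 29/36
  ⇒ ω_c¹/ω_r¹ = 29/36
Stage 2: N_ring = 30 + 2·12 = 54
Stage 2: 30(ω_s−ω_c) = −54(ω_r−ω_c),  ω_s=0, ω_r=1
Stage 2: 30(0−ω_c) = −54(1−ω_c)  ⇒  84ω_c = 54  ⇒  ω_c = 9/14
  ⇒ ω_c²/ω_r² = 9/14
Coupling ω_r² = ω_c¹ ⇒ overall = 29/36 × 9/14 = 29/56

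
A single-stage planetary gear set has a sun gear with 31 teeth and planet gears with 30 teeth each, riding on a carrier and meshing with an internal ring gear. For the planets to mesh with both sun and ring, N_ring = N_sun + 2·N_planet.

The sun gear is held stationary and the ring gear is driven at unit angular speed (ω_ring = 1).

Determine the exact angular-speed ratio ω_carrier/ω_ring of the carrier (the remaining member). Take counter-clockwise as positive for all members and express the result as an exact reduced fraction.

N_ring = 31 + 2·30 = 91
31(ω_s−ω_c) = −91(ω_r−ω_c),  ω_s=0, ω_r=1
31(0−ω_c) = −91(1−ω_c)  ⇒  122ω_c = 91  ⇒  ω_c = 91/122
ω_c/ω_r = 91/122

91/122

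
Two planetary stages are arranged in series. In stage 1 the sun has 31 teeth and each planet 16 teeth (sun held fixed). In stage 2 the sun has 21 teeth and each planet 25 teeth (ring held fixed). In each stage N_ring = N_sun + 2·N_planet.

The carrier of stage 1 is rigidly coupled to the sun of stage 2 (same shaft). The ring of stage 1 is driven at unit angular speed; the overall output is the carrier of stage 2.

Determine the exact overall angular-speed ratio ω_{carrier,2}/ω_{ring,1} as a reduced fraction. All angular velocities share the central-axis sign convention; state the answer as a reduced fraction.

1323/8648

Stage 1: N_ring = 31 + 2·16 = 63
Stage 1: 31(ω_s−ω_c) = −63(ω_r−ω_c),  ω_s=0, ω_r=1
Stage 1: 31(0−ω_c) = −63(1−ω_c)  ⇒  94ω_c = 63  ⇒  ω_c = 63/94
  ⇒ ω_c¹/ω_r¹ = 63/94
Stage 2: N_ring = 21 + 2·25 = 71
Stage 2: 21(ω_s−ω_c) = −71(ω_r−ω_c),  ω_r=0, ω_s=1
Stage 2: 21(1−ω_c) = −71(0−ω_c)  ⇒  92ω_c = 21  ⇒  ω_c = 21/92
  ⇒ ω_c²/ω_s² = 21/92
Coupling ω_s² = ω_c¹ ⇒ overall = 63/94 × 21/92 = 1323/8648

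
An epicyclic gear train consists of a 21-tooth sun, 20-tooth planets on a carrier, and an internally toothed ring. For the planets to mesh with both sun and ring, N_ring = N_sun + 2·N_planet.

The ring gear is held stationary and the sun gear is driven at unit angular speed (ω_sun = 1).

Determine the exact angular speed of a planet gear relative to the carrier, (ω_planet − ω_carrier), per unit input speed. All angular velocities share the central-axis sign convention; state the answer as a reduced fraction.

-1281/1640

N_ring = 21 + 2·20 = 61
21(ω_s−ω_c) = −61(ω_r−ω_c),  ω_r=0, ω_s=1
21(1−ω_c) = −61(0−ω_c)  ⇒  82ω_c = 21  ⇒  ω_c = 21/82
sun–planet: 21·(1−21/82) = −20·(ω_p−ω_c)  ⇒  ω_p−ω_c = −(21/20)·(61/82) = -1281/1640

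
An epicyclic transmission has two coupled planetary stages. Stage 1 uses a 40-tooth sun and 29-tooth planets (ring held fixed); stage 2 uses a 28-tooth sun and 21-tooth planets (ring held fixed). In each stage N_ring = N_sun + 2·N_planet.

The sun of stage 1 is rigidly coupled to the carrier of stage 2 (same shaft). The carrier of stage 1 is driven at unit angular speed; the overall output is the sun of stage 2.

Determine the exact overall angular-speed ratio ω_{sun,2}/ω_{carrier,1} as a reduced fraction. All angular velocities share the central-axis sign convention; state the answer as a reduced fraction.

483/40

Stage 1: N_ring = 40 + 2·29 = 98
Stage 1: 40(ω_s−ω_c) = −98(ω_r−ω_c),  ω_r=0, ω_c=1
Stage 1: ω_s = 1 − (98/40)(0−1) = 69/20
  ⇒ ω_s¹/ω_c¹ = 69/20
Stage 2: N_ring = 28 + 2·21 = 70
Stage 2: 28(ω_s−ω_c) = −70(ω_r−ω_c),  ω_r=0, ω_c=1
Stage 2: ω_s = 1 − (70/28)(0−1) = 7/2
  ⇒ ω_s²/ω_c² = 7/2
Coupling ω_c² = ω_s¹ ⇒ overall = 69/20 × 7/2 = 483/40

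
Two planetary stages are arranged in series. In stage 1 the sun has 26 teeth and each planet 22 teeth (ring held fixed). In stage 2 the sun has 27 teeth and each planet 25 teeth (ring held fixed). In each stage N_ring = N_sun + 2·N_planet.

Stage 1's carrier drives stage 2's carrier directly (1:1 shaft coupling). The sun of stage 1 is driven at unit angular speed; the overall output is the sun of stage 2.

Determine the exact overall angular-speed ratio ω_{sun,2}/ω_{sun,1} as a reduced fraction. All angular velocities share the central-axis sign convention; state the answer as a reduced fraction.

169/162

Stage 1: N_ring = 26 + 2·22 = 70
Stage 1: 26(ω_s−ω_c) = −70(ω_r−ω_c),  ω_r=0, ω_s=1
Stage 1: 26(1−ω_c) = −70(0−ω_c)  ⇒  96ω_c = 26  ⇒  ω_c = 13/48
  ⇒ ω_c¹/ω_s¹ = 13/48
Stage 2: N_ring = 27 + 2·25 = 77
Stage 2: 27(ω_s−ω_c) = −77(ω_r−ω_c),  ω_r=0, ω_c=1
Stage 2: ω_s = 1 − (77/27)(0−1) = 104/27
  ⇒ ω_s²/ω_c² = 104/27
Coupling ω_c² = ω_c¹ ⇒ overall = 13/48 × 104/27 = 169/162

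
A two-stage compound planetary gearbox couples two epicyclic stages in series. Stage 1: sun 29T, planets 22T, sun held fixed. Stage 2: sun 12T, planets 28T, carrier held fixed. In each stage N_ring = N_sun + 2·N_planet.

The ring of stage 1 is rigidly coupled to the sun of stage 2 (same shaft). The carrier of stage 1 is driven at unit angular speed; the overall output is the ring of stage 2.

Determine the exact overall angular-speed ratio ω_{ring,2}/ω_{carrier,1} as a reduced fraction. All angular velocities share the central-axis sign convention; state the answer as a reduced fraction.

-18/73

Stage 1: N_ring = 29 + 2·22 = 73
Stage 1: 29(ω_s−ω_c) = −73(ω_r−ω_c),  ω_s=0, ω_c=1
Stage 1: ω_r = 1 − (29/73)(0−1) = 102/73
  ⇒ ω_r¹/ω_c¹ = 102/73
Stage 2: N_ring = 12 + 2·28 = 68
Stage 2: 12(ω_s−ω_c) = −68(ω_r−ω_c),  ω_c=0, ω_s=1
Stage 2: ω_r = 0 − (12/68)(1−0) = -3/17
  ⇒ ω_r²/ω_s² = -3/17
Coupling ω_s² = ω_r¹ ⇒ overall = 102/73 × -3/17 = -18/73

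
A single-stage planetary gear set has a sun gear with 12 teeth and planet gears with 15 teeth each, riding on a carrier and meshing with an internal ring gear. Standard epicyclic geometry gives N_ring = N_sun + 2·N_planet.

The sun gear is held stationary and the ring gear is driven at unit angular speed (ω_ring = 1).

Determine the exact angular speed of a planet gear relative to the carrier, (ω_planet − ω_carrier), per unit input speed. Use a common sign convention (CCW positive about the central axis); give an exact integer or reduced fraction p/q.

28/45

N_ring = 12 + 2·15 = 42
12(ω_s−ω_c) = −42(ω_r−ω_c),  ω_s=0, ω_r=1
12(0−ω_c) = −42(1−ω_c)  ⇒  54ω_c = 42  ⇒  ω_c = 7/9
sun–planet: 12·(0−7/9) = −15·(ω_p−ω_c)  ⇒  ω_p−ω_c = −(12/15)·(-7/9) = 28/45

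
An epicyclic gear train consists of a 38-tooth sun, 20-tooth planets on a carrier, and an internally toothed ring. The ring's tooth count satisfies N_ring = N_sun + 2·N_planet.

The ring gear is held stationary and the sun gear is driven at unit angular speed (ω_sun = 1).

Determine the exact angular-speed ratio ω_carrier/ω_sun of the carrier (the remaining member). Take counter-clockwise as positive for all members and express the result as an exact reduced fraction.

19/58

N_ring = 38 + 2·20 = 78
38(ω_s−ω_c) = −78(ω_r−ω_c),  ω_r=0, ω_s=1
38(1−ω_c) = −78(0−ω_c)  ⇒  116ω_c = 38  ⇒  ω_c = 19/58
ω_c/ω_s = 19/58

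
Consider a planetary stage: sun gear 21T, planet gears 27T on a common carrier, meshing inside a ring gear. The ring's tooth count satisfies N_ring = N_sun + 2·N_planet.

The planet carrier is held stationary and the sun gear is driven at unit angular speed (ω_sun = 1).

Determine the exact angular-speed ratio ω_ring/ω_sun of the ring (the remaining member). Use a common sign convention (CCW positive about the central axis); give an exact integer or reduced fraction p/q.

-7/25

N_ring = 21 + 2·27 = 75
21(ω_s−ω_c) = −75(ω_r−ω_c),  ω_c=0, ω_s=1
ω_r = 0 − (21/75)(1−0) = -7/25
ω_r/ω_s = -7/25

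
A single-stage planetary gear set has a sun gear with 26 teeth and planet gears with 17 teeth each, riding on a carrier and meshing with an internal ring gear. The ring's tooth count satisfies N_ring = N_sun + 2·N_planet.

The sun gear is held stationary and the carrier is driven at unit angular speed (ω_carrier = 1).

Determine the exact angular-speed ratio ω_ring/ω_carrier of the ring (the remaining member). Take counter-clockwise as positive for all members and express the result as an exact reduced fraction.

43/30

N_ring = 26 + 2·17 = 60
26(ω_s−ω_c) = −60(ω_r−ω_c),  ω_s=0, ω_c=1
ω_r = 1 − (26/60)(0−1) = 43/30
ω_r/ω_c = 43/30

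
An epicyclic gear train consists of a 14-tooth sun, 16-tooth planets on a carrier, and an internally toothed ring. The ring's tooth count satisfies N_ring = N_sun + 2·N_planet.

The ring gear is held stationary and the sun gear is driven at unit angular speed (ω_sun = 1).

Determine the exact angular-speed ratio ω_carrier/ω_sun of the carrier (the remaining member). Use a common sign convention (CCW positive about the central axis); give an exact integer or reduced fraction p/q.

7/30

N_ring = 14 + 2·16 = 46
14(ω_s−ω_c) = −46(ω_r−ω_c),  ω_r=0, ω_s=1
14(1−ω_c) = −46(0−ω_c)  ⇒  60ω_c = 14  ⇒  ω_c = 7/30
ω_c/ω_s = 7/30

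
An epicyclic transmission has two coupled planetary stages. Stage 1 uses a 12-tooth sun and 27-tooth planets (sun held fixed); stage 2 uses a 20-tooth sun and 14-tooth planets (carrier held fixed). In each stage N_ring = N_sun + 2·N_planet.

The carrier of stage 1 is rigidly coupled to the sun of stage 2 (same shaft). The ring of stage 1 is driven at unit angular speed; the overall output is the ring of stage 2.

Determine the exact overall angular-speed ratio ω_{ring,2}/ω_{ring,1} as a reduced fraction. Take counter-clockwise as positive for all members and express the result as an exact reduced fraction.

Stage 1: N_ring = 12 + 2·27 = 66
Stage 1: 12(ω_s−ω_c) = −66(ω_r−ω_c),  ω_s=0, ω_r=1
Stage 1: 12(0−ω_c) = −66(1−ω_c)  ⇒  78ω_c = 66  ⇒  ω_c = 11/13
  ⇒ ω_c¹/ω_r¹ = 11/13
Stage 2: N_ring = 20 + 2·14 = 48
Stage 2: 20(ω_s−ω_c) = −48(ω_r−ω_c),  ω_c=0, ω_s=1
Stage 2: ω_r = 0 − (20/48)(1−0) = -5/12
  ⇒ ω_r²/ω_s² = -5/12
Coupling ω_s² = ω_c¹ ⇒ overall = 11/13 × -5/12 = -55/156

-55/156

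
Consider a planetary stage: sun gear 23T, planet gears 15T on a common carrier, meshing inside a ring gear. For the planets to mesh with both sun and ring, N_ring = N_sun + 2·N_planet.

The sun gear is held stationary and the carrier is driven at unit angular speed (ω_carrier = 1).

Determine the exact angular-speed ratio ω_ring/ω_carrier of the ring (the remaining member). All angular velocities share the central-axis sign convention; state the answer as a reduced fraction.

N_ring = 23 + 2·15 = 53
23(ω_s−ω_c) = −53(ω_r−ω_c),  ω_s=0, ω_c=1
ω_r = 1 − (23/53)(0−1) = 76/53
ω_r/ω_c = 76/53

76/53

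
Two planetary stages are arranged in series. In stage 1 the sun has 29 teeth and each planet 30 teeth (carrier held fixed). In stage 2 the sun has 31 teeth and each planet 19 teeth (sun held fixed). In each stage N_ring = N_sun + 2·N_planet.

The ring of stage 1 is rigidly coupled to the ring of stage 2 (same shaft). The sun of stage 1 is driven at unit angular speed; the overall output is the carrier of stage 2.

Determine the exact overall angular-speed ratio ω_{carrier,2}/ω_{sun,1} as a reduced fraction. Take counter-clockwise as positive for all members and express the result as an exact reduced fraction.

-2001/8900

Stage 1: N_ring = 29 + 2·30 = 89
Stage 1: 29(ω_s−ω_c) = −89(ω_r−ω_c),  ω_c=0, ω_s=1
Stage 1: ω_r = 0 − (29/89)(1−0) = -29/89
  ⇒ ω_r¹/ω_s¹ = -29/89
Stage 2: N_ring = 31 + 2·19 = 69
Stage 2: 31(ω_s−ω_c) = −69(ω_r−ω_c),  ω_s=0, ω_r=1
Stage 2: 31(0−ω_c) = −69(1−ω_c)  ⇒  100ω_c = 69  ⇒  ω_c = 69/100
  ⇒ ω_c²/ω_r² = 69/100
Coupling ω_r² = ω_r¹ ⇒ overall = -29/89 × 69/100 = -2001/8900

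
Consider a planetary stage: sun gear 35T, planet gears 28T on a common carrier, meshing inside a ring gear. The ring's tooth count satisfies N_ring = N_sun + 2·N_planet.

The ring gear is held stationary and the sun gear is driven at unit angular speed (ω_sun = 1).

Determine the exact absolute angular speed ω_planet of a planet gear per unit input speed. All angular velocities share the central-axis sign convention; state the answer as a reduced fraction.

-5/8

N_ring = 35 + 2·28 = 91
35(ω_s−ω_c) = −91(ω_r−ω_c),  ω_r=0, ω_s=1
35(1−ω_c) = −91(0−ω_c)  ⇒  126ω_c = 35  ⇒  ω_c = 5/18
sun–planet: 35·(1−5/18) = −28·(ω_p−ω_c)  ⇒  ω_p−ω_c = −(35/28)·(13/18) = -65/72
ω_p = 5/18 − 65/72 = -5/8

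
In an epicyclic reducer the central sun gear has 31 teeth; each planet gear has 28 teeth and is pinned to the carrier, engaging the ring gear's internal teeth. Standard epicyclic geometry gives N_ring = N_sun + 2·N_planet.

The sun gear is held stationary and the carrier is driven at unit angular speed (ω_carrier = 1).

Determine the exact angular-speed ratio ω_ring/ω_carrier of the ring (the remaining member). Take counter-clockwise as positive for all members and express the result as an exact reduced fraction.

118/87

N_ring = 31 + 2·28 = 87
31(ω_s−ω_c) = −87(ω_r−ω_c),  ω_s=0, ω_c=1
ω_r = 1 − (31/87)(0−1) = 118/87
ω_r/ω_c = 118/87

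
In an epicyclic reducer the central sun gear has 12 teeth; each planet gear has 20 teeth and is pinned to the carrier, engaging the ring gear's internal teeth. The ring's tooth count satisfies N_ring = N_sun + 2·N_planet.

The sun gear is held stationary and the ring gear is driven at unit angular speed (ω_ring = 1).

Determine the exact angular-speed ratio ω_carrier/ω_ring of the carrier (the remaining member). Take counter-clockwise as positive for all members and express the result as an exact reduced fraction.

13/16

N_ring = 12 + 2·20 = 52
12(ω_s−ω_c) = −52(ω_r−ω_c),  ω_s=0, ω_r=1
12(0−ω_c) = −52(1−ω_c)  ⇒  64ω_c = 52  ⇒  ω_c = 13/16
ω_c/ω_r = 13/16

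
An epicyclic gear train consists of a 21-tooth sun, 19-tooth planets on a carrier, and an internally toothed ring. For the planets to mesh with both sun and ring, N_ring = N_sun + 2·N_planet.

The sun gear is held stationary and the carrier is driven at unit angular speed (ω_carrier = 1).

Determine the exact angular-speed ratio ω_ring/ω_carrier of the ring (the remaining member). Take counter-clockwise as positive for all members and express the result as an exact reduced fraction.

N_ring = 21 + 2·19 = 59
21(ω_s−ω_c) = −59(ω_r−ω_c),  ω_s=0, ω_c=1
ω_r = 1 − (21/59)(0−1) = 80/59
ω_r/ω_c = 80/59

80/59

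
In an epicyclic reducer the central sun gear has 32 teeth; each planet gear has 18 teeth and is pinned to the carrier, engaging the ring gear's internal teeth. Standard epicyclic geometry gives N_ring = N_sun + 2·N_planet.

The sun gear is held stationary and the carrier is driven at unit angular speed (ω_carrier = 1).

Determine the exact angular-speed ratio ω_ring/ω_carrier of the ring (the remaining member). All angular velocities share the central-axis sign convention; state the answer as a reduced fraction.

25/17

N_ring = 32 + 2·18 = 68
32(ω_s−ω_c) = −68(ω_r−ω_c),  ω_s=0, ω_c=1
ω_r = 1 − (32/68)(0−1) = 25/17
ω_r/ω_c = 25/17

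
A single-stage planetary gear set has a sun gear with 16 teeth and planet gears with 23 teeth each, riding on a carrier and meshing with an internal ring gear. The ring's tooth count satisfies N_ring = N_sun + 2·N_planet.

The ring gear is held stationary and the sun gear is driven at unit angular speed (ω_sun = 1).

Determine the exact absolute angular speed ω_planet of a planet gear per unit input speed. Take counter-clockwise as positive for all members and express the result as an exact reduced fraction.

N_ring = 16 + 2·23 = 62
16(ω_s−ω_c) = −62(ω_r−ω_c),  ω_r=0, ω_s=1
16(1−ω_c) = −62(0−ω_c)  ⇒  78ω_c = 16  ⇒  ω_c = 8/39
sun–planet: 16·(1−8/39) = −23·(ω_p−ω_c)  ⇒  ω_p−ω_c = −(16/23)·(31/39) = -496/897
ω_p = 8/39 − 496/897 = -8/23

-8/23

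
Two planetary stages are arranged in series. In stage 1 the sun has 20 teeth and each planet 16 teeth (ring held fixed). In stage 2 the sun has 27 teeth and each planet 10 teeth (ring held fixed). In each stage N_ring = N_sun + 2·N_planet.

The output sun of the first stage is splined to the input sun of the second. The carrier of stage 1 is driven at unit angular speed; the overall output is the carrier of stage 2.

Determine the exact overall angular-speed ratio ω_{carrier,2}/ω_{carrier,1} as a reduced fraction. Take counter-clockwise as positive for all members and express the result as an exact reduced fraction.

243/185

Stage 1: N_ring = 20 + 2·16 = 52
Stage 1: 20(ω_s−ω_c) = −52(ω_r−ω_c),  ω_r=0, ω_c=1
Stage 1: ω_s = 1 − (52/20)(0−1) = 18/5
  ⇒ ω_s¹/ω_c¹ = 18/5
Stage 2: N_ring = 27 + 2·10 = 47
Stage 2: 27(ω_s−ω_c) = −47(ω_r−ω_c),  ω_r=0, ω_s=1
Stage 2: 27(1−ω_c) = −47(0−ω_c)  ⇒  74ω_c = 27  ⇒  ω_c = 27/74
  ⇒ ω_c²/ω_s² = 27/74
Coupling ω_s² = ω_s¹ ⇒ overall = 18/5 × 27/74 = 243/185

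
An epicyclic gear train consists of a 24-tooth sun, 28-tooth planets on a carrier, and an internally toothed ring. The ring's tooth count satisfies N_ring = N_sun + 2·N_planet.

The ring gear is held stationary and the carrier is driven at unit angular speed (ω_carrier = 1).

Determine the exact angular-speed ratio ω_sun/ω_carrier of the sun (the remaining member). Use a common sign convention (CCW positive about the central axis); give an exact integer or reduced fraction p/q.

13/3

N_ring = 24 + 2·28 = 80
24(ω_s−ω_c) = −80(ω_r−ω_c),  ω_r=0, ω_c=1
ω_s = 1 − (80/24)(0−1) = 13/3
ω_s/ω_c = 13/3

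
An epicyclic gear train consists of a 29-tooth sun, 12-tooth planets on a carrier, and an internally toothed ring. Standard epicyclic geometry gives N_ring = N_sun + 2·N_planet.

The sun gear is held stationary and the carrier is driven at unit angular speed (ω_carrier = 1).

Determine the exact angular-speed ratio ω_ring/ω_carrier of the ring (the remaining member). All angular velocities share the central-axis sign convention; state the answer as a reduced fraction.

82/53

N_ring = 29 + 2·12 = 53
29(ω_s−ω_c) = −53(ω_r−ω_c),  ω_s=0, ω_c=1
ω_r = 1 − (29/53)(0−1) = 82/53
ω_r/ω_c = 82/53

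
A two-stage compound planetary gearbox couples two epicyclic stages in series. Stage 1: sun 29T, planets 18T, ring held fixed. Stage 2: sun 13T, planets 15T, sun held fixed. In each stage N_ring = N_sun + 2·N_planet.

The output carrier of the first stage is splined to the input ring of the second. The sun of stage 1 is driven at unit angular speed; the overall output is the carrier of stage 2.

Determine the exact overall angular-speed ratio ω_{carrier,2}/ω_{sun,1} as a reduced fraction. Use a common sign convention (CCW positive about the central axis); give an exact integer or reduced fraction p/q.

Stage 1: N_ring = 29 + 2·18 = 65
Stage 1: 29(ω_s−ω_c) = −65(ω_r−ω_c),  ω_r=0, ω_s=1
Stage 1: 29(1−ω_c) = −65(0−ω_c)  ⇒  94ω_c = 29  ⇒  ω_c = 29/94
  ⇒ ω_c¹/ω_s¹ = 29/94
Stage 2: N_ring = 13 + 2·15 = 43
Stage 2: 13(ω_s−ω_c) = −43(ω_r−ω_c),  ω_s=0, ω_r=1
Stage 2: 13(0−ω_c) = −43(1−ω_c)  ⇒  56ω_c = 43  ⇒  ω_c = 43/56
  ⇒ ω_c²/ω_r² = 43/56
Coupling ω_r² = ω_c¹ ⇒ overall = 29/94 × 43/56 = 1247/5264

1247/5264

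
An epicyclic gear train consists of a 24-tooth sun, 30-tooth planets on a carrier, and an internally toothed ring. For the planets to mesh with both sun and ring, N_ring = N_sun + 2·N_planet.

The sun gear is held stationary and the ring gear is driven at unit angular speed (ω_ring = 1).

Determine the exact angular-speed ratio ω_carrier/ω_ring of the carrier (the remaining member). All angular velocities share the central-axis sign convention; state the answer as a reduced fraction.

7/9

N_ring = 24 + 2·30 = 84
24(ω_s−ω_c) = −84(ω_r−ω_c),  ω_s=0, ω_r=1
24(0−ω_c) = −84(1−ω_c)  ⇒  108ω_c = 84  ⇒  ω_c = 7/9
ω_c/ω_r = 7/9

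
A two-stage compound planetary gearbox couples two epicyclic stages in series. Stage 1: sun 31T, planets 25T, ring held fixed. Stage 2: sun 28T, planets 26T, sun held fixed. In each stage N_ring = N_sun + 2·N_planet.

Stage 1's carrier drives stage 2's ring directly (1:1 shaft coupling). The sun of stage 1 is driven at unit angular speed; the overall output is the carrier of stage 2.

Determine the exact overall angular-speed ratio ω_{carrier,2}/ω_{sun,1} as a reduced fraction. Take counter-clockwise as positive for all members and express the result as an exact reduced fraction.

Stage 1: N_ring = 31 + 2·25 = 81
Stage 1: 31(ω_s−ω_c) = −81(ω_r−ω_c),  ω_r=0, ω_s=1
Stage 1: 31(1−ω_c) = −81(0−ω_c)  ⇒  112ω_c = 31  ⇒  ω_c = 31/112
  ⇒ ω_c¹/ω_s¹ = 31/112
Stage 2: N_ring = 28 + 2·26 = 80
Stage 2: 28(ω_s−ω_c) = −80(ω_r−ω_c),  ω_s=0, ω_r=1
Stage 2: 28(0−ω_c) = −80(1−ω_c)  ⇒  108ω_c = 80  ⇒  ω_c = 20/27
  ⇒ ω_c²/ω_r² = 20/27
Coupling ω_r² = ω_c¹ ⇒ overall = 31/112 × 20/27 = 155/756

155/756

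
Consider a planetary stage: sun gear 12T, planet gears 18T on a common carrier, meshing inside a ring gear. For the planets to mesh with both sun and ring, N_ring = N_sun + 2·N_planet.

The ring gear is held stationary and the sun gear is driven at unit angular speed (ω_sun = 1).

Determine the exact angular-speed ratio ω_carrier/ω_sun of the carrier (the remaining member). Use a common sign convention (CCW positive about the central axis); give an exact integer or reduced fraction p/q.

1/5

N_ring = 12 + 2·18 = 48
12(ω_s−ω_c) = −48(ω_r−ω_c),  ω_r=0, ω_s=1
12(1−ω_c) = −48(0−ω_c)  ⇒  60ω_c = 12  ⇒  ω_c = 1/5
ω_c/ω_s = 1/5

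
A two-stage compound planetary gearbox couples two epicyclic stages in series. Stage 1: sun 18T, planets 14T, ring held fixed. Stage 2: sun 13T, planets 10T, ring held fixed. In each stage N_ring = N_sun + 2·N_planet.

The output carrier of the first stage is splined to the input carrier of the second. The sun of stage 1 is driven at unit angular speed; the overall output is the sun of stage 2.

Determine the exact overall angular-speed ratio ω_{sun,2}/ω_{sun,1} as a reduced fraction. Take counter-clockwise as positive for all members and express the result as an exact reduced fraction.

Stage 1: N_ring = 18 + 2·14 = 46
Stage 1: 18(ω_s−ω_c) = −46(ω_r−ω_c),  ω_r=0, ω_s=1
Stage 1: 18(1−ω_c) = −46(0−ω_c)  ⇒  64ω_c = 18  ⇒  ω_c = 9/32
  ⇒ ω_c¹/ω_s¹ = 9/32
Stage 2: N_ring = 13 + 2·10 = 33
Stage 2: 13(ω_s−ω_c) = −33(ω_r−ω_c),  ω_r=0, ω_c=1
Stage 2: ω_s = 1 − (33/13)(0−1) = 46/13
  ⇒ ω_s²/ω_c² = 46/13
Coupling ω_c² = ω_c¹ ⇒ overall = 9/32 × 46/13 = 207/208

207/208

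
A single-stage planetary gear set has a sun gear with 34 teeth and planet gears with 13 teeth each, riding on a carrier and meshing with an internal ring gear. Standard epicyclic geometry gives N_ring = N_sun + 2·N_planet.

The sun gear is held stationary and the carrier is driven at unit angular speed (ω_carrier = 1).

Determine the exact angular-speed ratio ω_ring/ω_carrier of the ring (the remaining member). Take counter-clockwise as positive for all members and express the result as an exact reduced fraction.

47/30

N_ring = 34 + 2·13 = 60
34(ω_s−ω_c) = −60(ω_r−ω_c),  ω_s=0, ω_c=1
ω_r = 1 − (34/60)(0−1) = 47/30
ω_r/ω_c = 47/30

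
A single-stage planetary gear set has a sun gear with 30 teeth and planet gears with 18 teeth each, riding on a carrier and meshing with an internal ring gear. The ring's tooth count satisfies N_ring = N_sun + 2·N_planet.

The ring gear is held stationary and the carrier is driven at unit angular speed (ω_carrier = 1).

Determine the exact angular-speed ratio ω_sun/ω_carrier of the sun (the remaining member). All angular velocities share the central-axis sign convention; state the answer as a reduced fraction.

16/5

N_ring = 30 + 2·18 = 66
30(ω_s−ω_c) = −66(ω_r−ω_c),  ω_r=0, ω_c=1
ω_s = 1 − (66/30)(0−1) = 16/5
ω_s/ω_c = 16/5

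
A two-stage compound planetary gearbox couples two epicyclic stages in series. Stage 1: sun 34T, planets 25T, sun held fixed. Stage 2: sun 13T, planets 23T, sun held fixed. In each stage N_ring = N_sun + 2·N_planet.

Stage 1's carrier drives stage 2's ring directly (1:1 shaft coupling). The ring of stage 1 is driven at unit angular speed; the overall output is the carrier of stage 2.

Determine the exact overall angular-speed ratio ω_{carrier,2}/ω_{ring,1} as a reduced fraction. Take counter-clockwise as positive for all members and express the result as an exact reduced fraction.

7/12

Stage 1: N_ring = 34 + 2·25 = 84
Stage 1: 34(ω_s−ω_c) = −84(ω_r−ω_c),  ω_s=0, ω_r=1
Stage 1: 34(0−ω_c) = −84(1−ω_c)  ⇒  118ω_c = 84  ⇒  ω_c = 42/59
  ⇒ ω_c¹/ω_r¹ = 42/59
Stage 2: N_ring = 13 + 2·23 = 59
Stage 2: 13(ω_s−ω_c) = −59(ω_r−ω_c),  ω_s=0, ω_r=1
Stage 2: 13(0−ω_c) = −59(1−ω_c)  ⇒  72ω_c = 59  ⇒  ω_c = 59/72
  ⇒ ω_c²/ω_r² = 59/72
Coupling ω_r² = ω_c¹ ⇒ overall = 42/59 × 59/72 = 7/12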